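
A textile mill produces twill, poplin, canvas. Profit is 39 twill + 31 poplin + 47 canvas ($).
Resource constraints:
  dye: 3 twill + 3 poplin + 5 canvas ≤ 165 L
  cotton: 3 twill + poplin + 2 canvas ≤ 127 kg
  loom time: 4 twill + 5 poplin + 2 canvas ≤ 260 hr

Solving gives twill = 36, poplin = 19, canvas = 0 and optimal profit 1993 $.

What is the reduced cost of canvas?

-6

Binding: dye and cotton. Non-binding: loom time (21 unused).
By complementary slackness, y = 0 for the non-binding constraint.
The binding rows give the dual system: 3·y_dye + 3·y_cotton = 39 and 3·y_dye + 1·y_cotton = 31.
This yields shadow prices y_dye = 9, y_cotton = 4.
Reduced cost of canvas: c₃ − yᵀa₃ = 47 − (9·5 + 4·2) = 47 − 53 = -6.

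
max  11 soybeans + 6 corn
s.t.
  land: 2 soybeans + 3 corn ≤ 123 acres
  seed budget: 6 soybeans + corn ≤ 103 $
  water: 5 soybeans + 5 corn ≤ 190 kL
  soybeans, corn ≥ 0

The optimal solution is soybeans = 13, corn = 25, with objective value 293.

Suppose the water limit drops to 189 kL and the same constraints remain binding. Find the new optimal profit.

292

Check each constraint at x*: land 101/123 (slack 22); seed budget 103/103 (tight); water 190/190 (tight).
Since land is not tight, its dual is 0.
The binding rows give the dual system: 6·y_seed budget + 5·y_water = 11 and 1·y_seed budget + 5·y_water = 6.
→ y_seed budget = 1 and y_water = 1.
Δz = y_water·Δb = 1 × (-1) = -1, so new z* = 293 − 1 = 292.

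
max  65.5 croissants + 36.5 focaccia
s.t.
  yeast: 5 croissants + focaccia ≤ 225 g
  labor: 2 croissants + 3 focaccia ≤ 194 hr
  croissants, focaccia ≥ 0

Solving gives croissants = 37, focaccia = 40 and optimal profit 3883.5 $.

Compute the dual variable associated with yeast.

9.5

At the optimum: yeast uses 225 of 225 (binding); labor uses 194 of 194 (binding).
The binding rows give the dual system: 5·y_yeast + 2·y_labor = 65.5 and 1·y_yeast + 3·y_labor = 36.5.
This yields shadow prices y_yeast = 9.5, y_labor = 9.
Shadow price of yeast = 9.5.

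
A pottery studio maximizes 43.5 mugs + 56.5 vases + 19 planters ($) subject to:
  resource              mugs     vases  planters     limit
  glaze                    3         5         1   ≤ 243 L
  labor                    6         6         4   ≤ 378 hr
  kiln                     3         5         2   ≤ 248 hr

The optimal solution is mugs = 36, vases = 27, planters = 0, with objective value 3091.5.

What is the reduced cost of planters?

At the optimum: glaze uses 243 of 243 (binding); labor uses 378 of 378 (binding); kiln uses 243 of 248 (slack = 5).
Slack constraints have shadow price 0 (complementary slackness).
Dual feasibility on the basic columns requires 3·y_glaze + 6·y_labor = 43.5, 5·y_glaze + 6·y_labor = 56.5.
→ y_glaze = 6.5 and y_labor = 4.
Reduced cost of planters: c₃ − yᵀa₃ = 19 − (6.5·1 + 4·4) = 19 − 22.5 = -3.5.

-3.5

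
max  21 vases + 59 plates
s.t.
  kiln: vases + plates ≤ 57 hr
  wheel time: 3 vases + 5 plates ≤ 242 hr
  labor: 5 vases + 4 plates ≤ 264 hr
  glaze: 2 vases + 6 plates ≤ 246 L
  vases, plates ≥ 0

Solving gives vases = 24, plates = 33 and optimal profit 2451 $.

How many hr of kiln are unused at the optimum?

0

kiln used = 1·24 + 1·33 = 57; slack = 57 − 57 = 0.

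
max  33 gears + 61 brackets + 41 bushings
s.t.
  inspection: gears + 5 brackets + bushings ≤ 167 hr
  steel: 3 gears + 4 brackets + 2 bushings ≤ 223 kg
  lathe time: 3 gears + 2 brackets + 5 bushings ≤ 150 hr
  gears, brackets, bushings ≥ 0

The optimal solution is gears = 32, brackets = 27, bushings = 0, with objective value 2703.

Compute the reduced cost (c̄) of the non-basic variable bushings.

-8

Binding: inspection and lathe time. Non-binding: steel (19 unused).
Since steel is not tight, its dual is 0.
From A_Bᵀ y = c: 1·y_inspection + 3·y_lathe time = 33; 5·y_inspection + 2·y_lathe time = 61.
→ y_inspection = 9 and y_lathe time = 8.
Reduced cost of bushings: c₃ − yᵀa₃ = 41 − (9·1 + 8·5) = 41 − 49 = -8.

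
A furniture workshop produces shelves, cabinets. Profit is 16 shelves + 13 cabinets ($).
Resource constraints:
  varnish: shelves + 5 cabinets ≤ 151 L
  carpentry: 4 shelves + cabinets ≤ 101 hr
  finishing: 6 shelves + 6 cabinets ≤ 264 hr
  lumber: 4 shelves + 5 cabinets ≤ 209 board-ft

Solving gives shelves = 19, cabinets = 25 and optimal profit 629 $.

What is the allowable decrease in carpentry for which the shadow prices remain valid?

5.25

Binding constraints: carpentry, finishing. The basis is B = [[4,1],[6,6]] with det 18.
Per unit decrease in carpentry, x* moves by d = (-0.3333, 0.3333).
The basis stays optimal until varnish becomes binding; allowable decrease = 5.25 hr.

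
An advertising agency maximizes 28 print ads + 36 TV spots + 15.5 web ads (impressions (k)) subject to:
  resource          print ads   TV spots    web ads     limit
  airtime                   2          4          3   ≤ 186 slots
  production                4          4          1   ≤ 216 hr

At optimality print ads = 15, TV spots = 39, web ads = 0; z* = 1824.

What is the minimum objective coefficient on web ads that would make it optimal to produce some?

Both airtime and production are binding at x*.
Dual feasibility on the basic columns requires 2·y_airtime + 4·y_production = 28, 4·y_airtime + 4·y_production = 36.
This yields shadow prices y_airtime = 4, y_production = 5.
web ads enters the basis when its profit ≥ yᵀa₃ = 4·3 + 5·1 = 17.

17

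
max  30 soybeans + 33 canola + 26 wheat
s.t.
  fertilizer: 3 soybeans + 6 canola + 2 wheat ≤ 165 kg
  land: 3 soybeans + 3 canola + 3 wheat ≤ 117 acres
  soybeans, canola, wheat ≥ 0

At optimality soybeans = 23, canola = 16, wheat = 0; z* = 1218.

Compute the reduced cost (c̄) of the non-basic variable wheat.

At the optimum: fertilizer uses 165 of 165 (binding); land uses 117 of 117 (binding).
Dual feasibility on the basic columns requires 3·y_fertilizer + 3·y_land = 30, 6·y_fertilizer + 3·y_land = 33.
Solving: y_fertilizer = 1, y_land = 9.
Reduced cost of wheat: c₃ − yᵀa₃ = 26 − (1·2 + 9·3) = 26 − 29 = -3.

-3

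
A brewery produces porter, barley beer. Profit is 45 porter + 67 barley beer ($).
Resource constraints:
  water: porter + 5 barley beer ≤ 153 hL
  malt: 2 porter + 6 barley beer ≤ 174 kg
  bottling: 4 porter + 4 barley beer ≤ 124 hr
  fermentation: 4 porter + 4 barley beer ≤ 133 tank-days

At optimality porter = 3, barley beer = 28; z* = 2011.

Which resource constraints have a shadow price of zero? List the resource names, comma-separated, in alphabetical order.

fermentation, water

water: 143/153 (slack 10)
malt: 174/174 (binding)
bottling: 124/124 (binding)
fermentation: 124/133 (slack 9)
By complementary slackness, a constraint with positive slack has shadow price 0 → fermentation, water.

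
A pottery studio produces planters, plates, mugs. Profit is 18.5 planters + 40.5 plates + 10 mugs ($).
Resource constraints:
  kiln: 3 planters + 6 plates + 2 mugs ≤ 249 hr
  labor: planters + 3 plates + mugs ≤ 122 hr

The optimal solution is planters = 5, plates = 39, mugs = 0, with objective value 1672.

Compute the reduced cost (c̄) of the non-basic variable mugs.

-3.5

At the optimum: kiln uses 249 of 249 (binding); labor uses 122 of 122 (binding).
From A_Bᵀ y = c: 3·y_kiln + 1·y_labor = 18.5; 6·y_kiln + 3·y_labor = 40.5.
Solving: y_kiln = 5, y_labor = 3.5.
Reduced cost of mugs: c₃ − yᵀa₃ = 10 − (5·2 + 3.5·1) = 10 − 13.5 = -3.5.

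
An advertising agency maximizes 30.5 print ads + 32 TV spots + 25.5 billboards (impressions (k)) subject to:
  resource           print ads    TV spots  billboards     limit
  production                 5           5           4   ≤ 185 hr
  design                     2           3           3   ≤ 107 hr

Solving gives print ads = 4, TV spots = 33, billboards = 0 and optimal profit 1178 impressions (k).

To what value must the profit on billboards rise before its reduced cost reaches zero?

Check each constraint at x*: production 185/185 (tight); design 107/107 (tight).
The binding rows give the dual system: 5·y_production + 2·y_design = 30.5 and 5·y_production + 3·y_design = 32.
→ y_production = 5.5 and y_design = 1.5.
billboards enters the basis when its profit ≥ yᵀa₃ = 5.5·4 + 1.5·3 = 26.5.

26.5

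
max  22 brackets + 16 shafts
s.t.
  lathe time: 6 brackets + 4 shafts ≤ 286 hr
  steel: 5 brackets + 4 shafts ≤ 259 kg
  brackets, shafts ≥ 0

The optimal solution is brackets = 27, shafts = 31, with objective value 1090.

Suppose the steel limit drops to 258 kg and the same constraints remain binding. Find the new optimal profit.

1088

Both lathe time and steel are binding at x*.
The binding rows give the dual system: 6·y_lathe time + 5·y_steel = 22 and 4·y_lathe time + 4·y_steel = 16.
This yields shadow prices y_lathe time = 2, y_steel = 2.
Δz = y_steel·Δb = 2 × (-1) = -2, so new z* = 1090 − 2 = 1088.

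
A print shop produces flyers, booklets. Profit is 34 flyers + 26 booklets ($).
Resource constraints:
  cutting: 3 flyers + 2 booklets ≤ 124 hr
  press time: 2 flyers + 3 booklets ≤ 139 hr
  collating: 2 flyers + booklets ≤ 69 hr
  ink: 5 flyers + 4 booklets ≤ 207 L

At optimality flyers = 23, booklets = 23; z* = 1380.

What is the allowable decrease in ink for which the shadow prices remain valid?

34.5

Binding constraints: collating, ink. The basis is B = [[2,1],[5,4]] with det 3.
Per unit decrease in ink, x* moves by d = (0.3333, -0.6667).
The basis stays optimal until booklets reaches 0; allowable decrease = 34.5 L.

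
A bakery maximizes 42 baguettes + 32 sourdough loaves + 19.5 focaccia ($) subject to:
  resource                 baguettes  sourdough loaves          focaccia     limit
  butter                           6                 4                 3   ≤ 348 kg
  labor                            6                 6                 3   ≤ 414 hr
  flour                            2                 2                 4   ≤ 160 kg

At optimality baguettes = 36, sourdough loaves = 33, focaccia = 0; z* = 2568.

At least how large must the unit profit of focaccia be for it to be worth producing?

Check each constraint at x*: butter 348/348 (tight); labor 414/414 (tight); flour 138/160 (slack 22).
By complementary slackness, y = 0 for the non-binding constraint.
The binding rows give the dual system: 6·y_butter + 6·y_labor = 42 and 4·y_butter + 6·y_labor = 32.
Solving: y_butter = 5, y_labor = 2.
focaccia enters the basis when its profit ≥ yᵀa₃ = 5·3 + 2·3 = 21.

21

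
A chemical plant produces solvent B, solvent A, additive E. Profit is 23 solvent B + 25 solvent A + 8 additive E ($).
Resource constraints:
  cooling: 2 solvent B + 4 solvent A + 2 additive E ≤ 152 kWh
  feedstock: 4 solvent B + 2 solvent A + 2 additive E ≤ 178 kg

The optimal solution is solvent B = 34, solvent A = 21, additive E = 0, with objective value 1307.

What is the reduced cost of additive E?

Both cooling and feedstock are binding at x*.
From A_Bᵀ y = c: 2·y_cooling + 4·y_feedstock = 23; 4·y_cooling + 2·y_feedstock = 25.
This yields shadow prices y_cooling = 4.5, y_feedstock = 3.5.
Reduced cost of additive E: c₃ − yᵀa₃ = 8 − (4.5·2 + 3.5·2) = 8 − 16 = -8.

-8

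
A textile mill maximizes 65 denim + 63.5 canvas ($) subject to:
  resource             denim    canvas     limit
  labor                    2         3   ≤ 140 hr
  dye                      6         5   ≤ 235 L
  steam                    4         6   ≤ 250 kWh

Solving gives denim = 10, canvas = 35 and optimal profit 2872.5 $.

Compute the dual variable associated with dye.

Check each constraint at x*: labor 125/140 (slack 15); dye 235/235 (tight); steam 250/250 (tight).
Since labor is not tight, its dual is 0.
From A_Bᵀ y = c: 6·y_dye + 4·y_steam = 65; 5·y_dye + 6·y_steam = 63.5.
→ y_dye = 8.5 and y_steam = 3.5.
Shadow price of dye = 8.5.

8.5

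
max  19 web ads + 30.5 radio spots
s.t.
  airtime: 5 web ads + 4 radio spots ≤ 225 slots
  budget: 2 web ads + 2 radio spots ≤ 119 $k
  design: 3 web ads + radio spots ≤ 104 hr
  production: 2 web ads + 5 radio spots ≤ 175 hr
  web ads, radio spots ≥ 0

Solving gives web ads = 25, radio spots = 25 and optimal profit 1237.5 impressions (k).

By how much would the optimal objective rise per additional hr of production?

4.5

Binding: airtime and production. Non-binding: budget (19 unused), design (4 unused).
Slack constraints have shadow price 0 (complementary slackness).
The binding rows give the dual system: 5·y_airtime + 2·y_production = 19 and 4·y_airtime + 5·y_production = 30.5.
This yields shadow prices y_airtime = 2, y_production = 4.5.
Shadow price of production = 4.5.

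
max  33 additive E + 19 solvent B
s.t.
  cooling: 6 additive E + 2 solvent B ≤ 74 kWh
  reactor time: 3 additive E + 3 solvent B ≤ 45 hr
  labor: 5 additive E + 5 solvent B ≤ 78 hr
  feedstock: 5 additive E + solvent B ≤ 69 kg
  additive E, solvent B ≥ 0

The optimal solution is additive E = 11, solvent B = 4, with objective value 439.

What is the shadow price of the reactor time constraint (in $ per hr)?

At the optimum: cooling uses 74 of 74 (binding); reactor time uses 45 of 45 (binding); labor uses 75 of 78 (slack = 3); feedstock uses 59 of 69 (slack = 10).
By complementary slackness, y = 0 for the non-binding constraints.
Dual feasibility on the basic columns requires 6·y_cooling + 3·y_reactor time = 33, 2·y_cooling + 3·y_reactor time = 19.
This yields shadow prices y_cooling = 3.5, y_reactor time = 4.
Shadow price of reactor time = 4.

4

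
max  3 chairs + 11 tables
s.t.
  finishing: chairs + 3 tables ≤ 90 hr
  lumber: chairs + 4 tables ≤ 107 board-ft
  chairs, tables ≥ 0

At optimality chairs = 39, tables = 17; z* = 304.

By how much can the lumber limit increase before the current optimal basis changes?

13

Binding constraints: finishing, lumber. The basis is B = [[1,3],[1,4]] with det 1.
Per unit increase in lumber, x* moves by d = (-3, 1).
The basis stays optimal until chairs reaches 0; allowable increase = 13 board-ft.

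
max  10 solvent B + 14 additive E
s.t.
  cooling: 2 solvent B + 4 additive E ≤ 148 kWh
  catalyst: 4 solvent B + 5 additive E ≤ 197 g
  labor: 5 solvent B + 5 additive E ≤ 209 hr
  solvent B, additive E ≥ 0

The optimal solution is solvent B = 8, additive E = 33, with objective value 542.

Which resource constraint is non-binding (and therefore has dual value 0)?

cooling: 148/148 (binding)
catalyst: 197/197 (binding)
labor: 205/209 (slack 4)
By complementary slackness, a constraint with positive slack has shadow price 0 → labor.

labor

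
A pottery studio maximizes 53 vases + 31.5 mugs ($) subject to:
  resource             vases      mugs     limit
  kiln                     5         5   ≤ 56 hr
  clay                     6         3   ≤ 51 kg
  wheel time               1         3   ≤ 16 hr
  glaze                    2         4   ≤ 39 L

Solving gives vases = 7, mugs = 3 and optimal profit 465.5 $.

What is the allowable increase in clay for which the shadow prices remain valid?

Binding constraints: clay, wheel time. The basis is B = [[6,3],[1,3]] with det 15.
Per unit increase in clay, x* moves by d = (0.2, -0.0667).
The basis stays optimal until kiln becomes binding; allowable increase = 9 kg.

9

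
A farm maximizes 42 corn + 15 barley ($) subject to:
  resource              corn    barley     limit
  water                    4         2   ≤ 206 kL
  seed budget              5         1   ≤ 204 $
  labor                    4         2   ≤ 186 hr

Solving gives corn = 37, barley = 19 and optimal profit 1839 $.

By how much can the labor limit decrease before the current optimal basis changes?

Binding constraints: seed budget, labor. The basis is B = [[5,1],[4,2]] with det 6.
Per unit decrease in labor, x* moves by d = (0.1667, -0.8333).
The basis stays optimal until barley reaches 0; allowable decrease = 22.8 hr.

22.8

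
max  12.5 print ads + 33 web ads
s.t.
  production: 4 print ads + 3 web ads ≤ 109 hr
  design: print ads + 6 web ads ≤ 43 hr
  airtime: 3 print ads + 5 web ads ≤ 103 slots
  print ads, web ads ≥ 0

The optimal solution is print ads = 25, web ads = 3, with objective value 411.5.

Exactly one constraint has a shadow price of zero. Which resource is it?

production: 109/109 (binding)
design: 43/43 (binding)
airtime: 90/103 (slack 13)
By complementary slackness, a constraint with positive slack has shadow price 0 → airtime.

airtime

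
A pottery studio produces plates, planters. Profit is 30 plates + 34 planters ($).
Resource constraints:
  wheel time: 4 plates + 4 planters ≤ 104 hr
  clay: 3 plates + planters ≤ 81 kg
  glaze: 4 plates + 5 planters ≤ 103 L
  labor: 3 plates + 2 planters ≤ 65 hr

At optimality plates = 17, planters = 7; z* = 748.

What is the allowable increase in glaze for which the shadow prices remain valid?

Binding constraints: glaze, labor. The basis is B = [[4,5],[3,2]] with det -7.
Per unit increase in glaze, x* moves by d = (-0.2857, 0.4286).
The basis stays optimal until wheel time becomes binding; allowable increase = 14 L.

14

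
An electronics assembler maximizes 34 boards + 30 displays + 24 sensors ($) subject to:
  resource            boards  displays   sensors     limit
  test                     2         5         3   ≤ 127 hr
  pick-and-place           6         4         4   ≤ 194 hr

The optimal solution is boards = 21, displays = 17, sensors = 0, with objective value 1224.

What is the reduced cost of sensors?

At the optimum: test uses 127 of 127 (binding); pick-and-place uses 194 of 194 (binding).
From A_Bᵀ y = c: 2·y_test + 6·y_pick-and-place = 34; 5·y_test + 4·y_pick-and-place = 30.
This yields shadow prices y_test = 2, y_pick-and-place = 5.
Reduced cost of sensors: c₃ − yᵀa₃ = 24 − (2·3 + 5·4) = 24 − 26 = -2.

-2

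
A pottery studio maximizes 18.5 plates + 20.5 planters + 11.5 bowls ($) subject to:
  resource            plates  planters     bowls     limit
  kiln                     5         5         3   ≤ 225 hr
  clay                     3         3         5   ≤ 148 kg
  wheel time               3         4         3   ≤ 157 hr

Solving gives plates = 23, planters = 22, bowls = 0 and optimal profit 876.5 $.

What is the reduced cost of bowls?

-2

Check each constraint at x*: kiln 225/225 (tight); clay 135/148 (slack 13); wheel time 157/157 (tight).
Slack constraints have shadow price 0 (complementary slackness).
From A_Bᵀ y = c: 5·y_kiln + 3·y_wheel time = 18.5; 5·y_kiln + 4·y_wheel time = 20.5.
This yields shadow prices y_kiln = 2.5, y_wheel time = 2.
Reduced cost of bowls: c₃ − yᵀa₃ = 11.5 − (2.5·3 + 2·3) = 11.5 − 13.5 = -2.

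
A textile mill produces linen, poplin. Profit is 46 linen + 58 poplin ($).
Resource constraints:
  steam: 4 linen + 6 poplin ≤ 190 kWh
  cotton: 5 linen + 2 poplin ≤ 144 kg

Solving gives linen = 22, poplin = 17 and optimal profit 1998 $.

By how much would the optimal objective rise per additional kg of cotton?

Check each constraint at x*: steam 190/190 (tight); cotton 144/144 (tight).
The binding rows give the dual system: 4·y_steam + 5·y_cotton = 46 and 6·y_steam + 2·y_cotton = 58.
This yields shadow prices y_steam = 9, y_cotton = 2.
Shadow price of cotton = 2.

2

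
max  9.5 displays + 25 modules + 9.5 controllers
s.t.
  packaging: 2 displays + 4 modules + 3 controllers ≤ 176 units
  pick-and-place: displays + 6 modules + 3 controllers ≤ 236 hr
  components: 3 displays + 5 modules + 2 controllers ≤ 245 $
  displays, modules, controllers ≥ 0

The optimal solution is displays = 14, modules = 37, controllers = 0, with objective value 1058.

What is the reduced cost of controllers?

-7

Binding: packaging and pick-and-place. Non-binding: components (18 unused).
Slack constraints have shadow price 0 (complementary slackness).
From A_Bᵀ y = c: 2·y_packaging + 1·y_pick-and-place = 9.5; 4·y_packaging + 6·y_pick-and-place = 25.
→ y_packaging = 4 and y_pick-and-place = 1.5.
Reduced cost of controllers: c₃ − yᵀa₃ = 9.5 − (4·3 + 1.5·3) = 9.5 − 16.5 = -7.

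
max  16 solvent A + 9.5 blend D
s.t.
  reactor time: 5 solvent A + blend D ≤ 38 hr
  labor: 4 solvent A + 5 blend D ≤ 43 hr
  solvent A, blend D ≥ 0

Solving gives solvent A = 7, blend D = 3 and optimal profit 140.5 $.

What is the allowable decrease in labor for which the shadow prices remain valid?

Binding constraints: reactor time, labor. The basis is B = [[5,1],[4,5]] with det 21.
Per unit decrease in labor, x* moves by d = (0.0476, -0.2381).
The basis stays optimal until blend D reaches 0; allowable decrease = 12.6 hr.

12.6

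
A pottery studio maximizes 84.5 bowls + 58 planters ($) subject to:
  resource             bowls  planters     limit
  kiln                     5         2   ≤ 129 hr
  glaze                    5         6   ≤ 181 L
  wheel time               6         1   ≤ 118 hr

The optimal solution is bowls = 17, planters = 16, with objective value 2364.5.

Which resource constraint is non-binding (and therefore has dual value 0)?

kiln

kiln: 117/129 (slack 12)
glaze: 181/181 (binding)
wheel time: 118/118 (binding)
By complementary slackness, a constraint with positive slack has shadow price 0 → kiln.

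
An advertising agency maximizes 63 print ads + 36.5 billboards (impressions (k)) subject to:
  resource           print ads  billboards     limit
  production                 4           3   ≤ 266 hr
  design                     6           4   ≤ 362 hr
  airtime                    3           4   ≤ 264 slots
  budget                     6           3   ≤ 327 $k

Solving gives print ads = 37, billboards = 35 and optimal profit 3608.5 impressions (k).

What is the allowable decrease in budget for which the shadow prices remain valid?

Binding constraints: design, budget. The basis is B = [[6,4],[6,3]] with det -6.
Per unit decrease in budget, x* moves by d = (-0.6667, 1).
The basis stays optimal until airtime becomes binding; allowable decrease = 6.5 $k.

6.5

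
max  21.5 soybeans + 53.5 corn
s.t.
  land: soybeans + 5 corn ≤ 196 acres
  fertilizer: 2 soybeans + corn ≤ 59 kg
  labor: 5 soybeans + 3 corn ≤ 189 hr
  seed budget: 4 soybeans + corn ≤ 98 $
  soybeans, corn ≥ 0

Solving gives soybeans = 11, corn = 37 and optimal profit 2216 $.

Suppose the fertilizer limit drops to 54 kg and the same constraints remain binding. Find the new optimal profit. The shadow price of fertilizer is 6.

Δb = -5, so new z* = 2216 + (6)·(-5) = 2216 − 30 = 2186.

2186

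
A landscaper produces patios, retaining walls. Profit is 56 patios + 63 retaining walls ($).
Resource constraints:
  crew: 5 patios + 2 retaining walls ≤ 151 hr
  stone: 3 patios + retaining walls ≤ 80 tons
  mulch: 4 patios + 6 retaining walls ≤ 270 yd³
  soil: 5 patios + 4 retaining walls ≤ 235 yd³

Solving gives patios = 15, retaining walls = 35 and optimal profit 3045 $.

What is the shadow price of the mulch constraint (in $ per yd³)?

At the optimum: crew uses 145 of 151 (slack = 6); stone uses 80 of 80 (binding); mulch uses 270 of 270 (binding); soil uses 215 of 235 (slack = 20).
Slack constraints have shadow price 0 (complementary slackness).
From A_Bᵀ y = c: 3·y_stone + 4·y_mulch = 56; 1·y_stone + 6·y_mulch = 63.
This yields shadow prices y_stone = 6, y_mulch = 9.5.
Shadow price of mulch = 9.5.

9.5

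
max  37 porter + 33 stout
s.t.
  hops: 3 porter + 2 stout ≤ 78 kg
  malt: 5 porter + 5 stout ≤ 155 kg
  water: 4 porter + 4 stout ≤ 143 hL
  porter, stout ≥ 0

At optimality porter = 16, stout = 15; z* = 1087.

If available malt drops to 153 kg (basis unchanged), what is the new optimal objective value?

1077

Check each constraint at x*: hops 78/78 (tight); malt 155/155 (tight); water 124/143 (slack 19).
Since water is not tight, its dual is 0.
Dual feasibility on the basic columns requires 3·y_hops + 5·y_malt = 37, 2·y_hops + 5·y_malt = 33.
This yields shadow prices y_hops = 4, y_malt = 5.
Δz = y_malt·Δb = 5 × (-2) = -10, so new z* = 1087 − 10 = 1077.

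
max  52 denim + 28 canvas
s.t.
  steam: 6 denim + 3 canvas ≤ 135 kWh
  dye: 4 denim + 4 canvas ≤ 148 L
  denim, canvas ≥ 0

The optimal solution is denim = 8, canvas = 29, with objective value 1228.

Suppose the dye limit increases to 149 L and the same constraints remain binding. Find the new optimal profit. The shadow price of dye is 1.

1229

Δb = 1, so new z* = 1228 + (1)·(1) = 1228 + 1 = 1229.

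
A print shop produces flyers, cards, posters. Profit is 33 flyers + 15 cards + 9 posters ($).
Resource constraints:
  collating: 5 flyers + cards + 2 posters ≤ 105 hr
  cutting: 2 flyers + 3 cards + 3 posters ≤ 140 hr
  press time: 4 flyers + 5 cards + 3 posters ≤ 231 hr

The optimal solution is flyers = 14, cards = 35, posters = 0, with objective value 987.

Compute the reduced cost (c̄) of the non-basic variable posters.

-7

Binding: collating and press time. Non-binding: cutting (7 unused).
By complementary slackness, y = 0 for the non-binding constraint.
The binding rows give the dual system: 5·y_collating + 4·y_press time = 33 and 1·y_collating + 5·y_press time = 15.
This yields shadow prices y_collating = 5, y_press time = 2.
Reduced cost of posters: c₃ − yᵀa₃ = 9 − (5·2 + 2·3) = 9 − 16 = -7.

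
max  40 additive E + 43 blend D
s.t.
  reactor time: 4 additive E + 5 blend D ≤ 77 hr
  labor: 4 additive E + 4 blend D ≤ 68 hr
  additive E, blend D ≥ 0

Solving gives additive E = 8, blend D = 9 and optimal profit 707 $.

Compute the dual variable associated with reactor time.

3

At the optimum: reactor time uses 77 of 77 (binding); labor uses 68 of 68 (binding).
Dual feasibility on the basic columns requires 4·y_reactor time + 4·y_labor = 40, 5·y_reactor time + 4·y_labor = 43.
Solving: y_reactor time = 3, y_labor = 7.
Shadow price of reactor time = 3.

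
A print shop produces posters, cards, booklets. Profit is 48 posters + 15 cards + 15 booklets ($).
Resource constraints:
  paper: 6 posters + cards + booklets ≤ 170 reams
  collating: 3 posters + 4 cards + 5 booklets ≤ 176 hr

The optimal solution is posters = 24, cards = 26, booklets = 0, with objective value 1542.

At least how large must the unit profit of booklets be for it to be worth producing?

17

At the optimum: paper uses 170 of 170 (binding); collating uses 176 of 176 (binding).
From A_Bᵀ y = c: 6·y_paper + 3·y_collating = 48; 1·y_paper + 4·y_collating = 15.
This yields shadow prices y_paper = 7, y_collating = 2.
booklets enters the basis when its profit ≥ yᵀa₃ = 7·1 + 2·5 = 17.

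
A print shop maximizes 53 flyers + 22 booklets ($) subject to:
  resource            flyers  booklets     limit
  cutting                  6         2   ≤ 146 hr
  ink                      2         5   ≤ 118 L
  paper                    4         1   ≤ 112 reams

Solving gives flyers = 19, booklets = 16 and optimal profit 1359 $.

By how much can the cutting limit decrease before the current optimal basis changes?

98.8

Binding constraints: cutting, ink. The basis is B = [[6,2],[2,5]] with det 26.
Per unit decrease in cutting, x* moves by d = (-0.1923, 0.0769).
The basis stays optimal until flyers reaches 0; allowable decrease = 98.8 hr.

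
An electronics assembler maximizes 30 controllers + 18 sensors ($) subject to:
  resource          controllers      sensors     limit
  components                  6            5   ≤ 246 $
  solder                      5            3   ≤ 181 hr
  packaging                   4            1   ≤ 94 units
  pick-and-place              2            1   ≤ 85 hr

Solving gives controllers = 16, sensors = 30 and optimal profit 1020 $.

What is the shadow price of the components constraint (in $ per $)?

Binding: components and packaging. Non-binding: solder (11 unused), pick-and-place (23 unused).
Since solder, pick-and-place are not tight, their duals are 0.
Dual feasibility on the basic columns requires 6·y_components + 4·y_packaging = 30, 5·y_components + 1·y_packaging = 18.
This yields shadow prices y_components = 3, y_packaging = 3.
Shadow price of components = 3.

3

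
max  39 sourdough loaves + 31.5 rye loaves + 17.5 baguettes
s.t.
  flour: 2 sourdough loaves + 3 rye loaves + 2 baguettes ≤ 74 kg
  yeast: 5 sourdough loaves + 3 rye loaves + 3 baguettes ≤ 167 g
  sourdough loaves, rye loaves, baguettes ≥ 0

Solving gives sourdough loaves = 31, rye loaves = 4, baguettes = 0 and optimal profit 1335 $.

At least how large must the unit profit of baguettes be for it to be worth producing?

27

Check each constraint at x*: flour 74/74 (tight); yeast 167/167 (tight).
From A_Bᵀ y = c: 2·y_flour + 5·y_yeast = 39; 3·y_flour + 3·y_yeast = 31.5.
→ y_flour = 4.5 and y_yeast = 6.
baguettes enters the basis when its profit ≥ yᵀa₃ = 4.5·2 + 6·3 = 27.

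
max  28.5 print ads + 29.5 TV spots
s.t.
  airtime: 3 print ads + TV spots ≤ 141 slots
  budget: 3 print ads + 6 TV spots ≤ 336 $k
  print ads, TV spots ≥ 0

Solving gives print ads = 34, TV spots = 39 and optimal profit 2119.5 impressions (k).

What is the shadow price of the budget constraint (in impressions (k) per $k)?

4

Check each constraint at x*: airtime 141/141 (tight); budget 336/336 (tight).
The binding rows give the dual system: 3·y_airtime + 3·y_budget = 28.5 and 1·y_airtime + 6·y_budget = 29.5.
Solving: y_airtime = 5.5, y_budget = 4.
Shadow price of budget = 4.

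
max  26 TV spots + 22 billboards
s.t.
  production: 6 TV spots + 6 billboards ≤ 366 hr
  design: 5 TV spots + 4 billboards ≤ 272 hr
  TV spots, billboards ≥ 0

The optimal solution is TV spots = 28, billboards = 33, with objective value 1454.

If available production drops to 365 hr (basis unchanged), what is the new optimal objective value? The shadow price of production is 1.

1453

Δb = -1, so new z* = 1454 + (1)·(-1) = 1454 − 1 = 1453.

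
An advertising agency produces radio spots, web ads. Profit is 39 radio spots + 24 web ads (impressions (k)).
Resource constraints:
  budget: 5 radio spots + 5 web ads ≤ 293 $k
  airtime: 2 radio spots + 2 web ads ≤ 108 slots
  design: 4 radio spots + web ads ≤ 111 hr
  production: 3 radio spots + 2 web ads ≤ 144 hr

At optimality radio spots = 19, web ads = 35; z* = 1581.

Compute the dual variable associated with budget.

At the optimum: budget uses 270 of 293 (slack = 23); airtime uses 108 of 108 (binding); design uses 111 of 111 (binding); production uses 127 of 144 (slack = 17).
Since budget, production are not tight, their duals are 0.
Dual feasibility on the basic columns requires 2·y_airtime + 4·y_design = 39, 2·y_airtime + 1·y_design = 24.
Solving: y_airtime = 9.5, y_design = 5.
Shadow price of budget = 0.

0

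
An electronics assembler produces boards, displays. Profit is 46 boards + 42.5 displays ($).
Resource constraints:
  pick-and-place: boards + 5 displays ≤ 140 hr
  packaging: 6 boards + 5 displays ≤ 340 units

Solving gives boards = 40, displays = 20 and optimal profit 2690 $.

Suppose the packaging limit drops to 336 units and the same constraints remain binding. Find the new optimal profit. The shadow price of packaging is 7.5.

Δb = -4, so new z* = 2690 + (7.5)·(-4) = 2690 − 30 = 2660.

2660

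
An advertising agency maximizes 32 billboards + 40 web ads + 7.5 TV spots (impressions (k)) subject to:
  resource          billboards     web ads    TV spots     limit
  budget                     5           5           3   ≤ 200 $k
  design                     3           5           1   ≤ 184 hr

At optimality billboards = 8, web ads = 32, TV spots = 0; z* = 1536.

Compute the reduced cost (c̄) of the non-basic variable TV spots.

Check each constraint at x*: budget 200/200 (tight); design 184/184 (tight).
Dual feasibility on the basic columns requires 5·y_budget + 3·y_design = 32, 5·y_budget + 5·y_design = 40.
→ y_budget = 4 and y_design = 4.
Reduced cost of TV spots: c₃ − yᵀa₃ = 7.5 − (4·3 + 4·1) = 7.5 − 16 = -8.5.

-8.5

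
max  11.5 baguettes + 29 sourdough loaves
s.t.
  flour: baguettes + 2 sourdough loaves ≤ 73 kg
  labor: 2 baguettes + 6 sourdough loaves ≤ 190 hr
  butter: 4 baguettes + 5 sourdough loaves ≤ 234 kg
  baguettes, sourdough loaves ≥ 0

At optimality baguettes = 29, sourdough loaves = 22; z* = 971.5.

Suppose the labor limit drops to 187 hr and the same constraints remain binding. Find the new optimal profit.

Binding: flour and labor. Non-binding: butter (8 unused).
Slack constraints have shadow price 0 (complementary slackness).
Dual feasibility on the basic columns requires 1·y_flour + 2·y_labor = 11.5, 2·y_flour + 6·y_labor = 29.
→ y_flour = 5.5 and y_labor = 3.
Δz = y_labor·Δb = 3 × (-3) = -9, so new z* = 971.5 − 9 = 962.5.

962.5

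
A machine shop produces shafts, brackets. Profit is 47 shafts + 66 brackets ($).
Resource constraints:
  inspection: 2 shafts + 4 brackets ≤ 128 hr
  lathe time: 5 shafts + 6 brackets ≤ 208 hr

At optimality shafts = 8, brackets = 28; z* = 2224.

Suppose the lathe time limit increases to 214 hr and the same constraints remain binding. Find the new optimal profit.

2266

At the optimum: inspection uses 128 of 128 (binding); lathe time uses 208 of 208 (binding).
From A_Bᵀ y = c: 2·y_inspection + 5·y_lathe time = 47; 4·y_inspection + 6·y_lathe time = 66.
This yields shadow prices y_inspection = 6, y_lathe time = 7.
Δz = y_lathe time·Δb = 7 × (6) = 42, so new z* = 2224 + 42 = 2266.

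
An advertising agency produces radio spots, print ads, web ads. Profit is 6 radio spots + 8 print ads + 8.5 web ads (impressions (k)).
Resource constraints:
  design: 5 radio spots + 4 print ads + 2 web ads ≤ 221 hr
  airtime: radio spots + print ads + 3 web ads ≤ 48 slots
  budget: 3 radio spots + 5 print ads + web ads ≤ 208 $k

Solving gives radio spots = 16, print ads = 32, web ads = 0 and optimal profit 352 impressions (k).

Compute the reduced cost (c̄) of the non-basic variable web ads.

Binding: airtime and budget. Non-binding: design (13 unused).
Slack constraints have shadow price 0 (complementary slackness).
From A_Bᵀ y = c: 1·y_airtime + 3·y_budget = 6; 1·y_airtime + 5·y_budget = 8.
→ y_airtime = 3 and y_budget = 1.
Reduced cost of web ads: c₃ − yᵀa₃ = 8.5 − (3·3 + 1·1) = 8.5 − 10 = -1.5.

-1.5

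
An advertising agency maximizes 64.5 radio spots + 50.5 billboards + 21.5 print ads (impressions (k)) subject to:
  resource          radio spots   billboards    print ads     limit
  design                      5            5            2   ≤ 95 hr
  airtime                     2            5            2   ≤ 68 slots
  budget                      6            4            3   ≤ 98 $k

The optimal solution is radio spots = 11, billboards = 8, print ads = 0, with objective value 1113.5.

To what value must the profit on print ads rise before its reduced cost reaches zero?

30

At the optimum: design uses 95 of 95 (binding); airtime uses 62 of 68 (slack = 6); budget uses 98 of 98 (binding).
Since airtime is not tight, its dual is 0.
Dual feasibility on the basic columns requires 5·y_design + 6·y_budget = 64.5, 5·y_design + 4·y_budget = 50.5.
Solving: y_design = 4.5, y_budget = 7.
print ads enters the basis when its profit ≥ yᵀa₃ = 4.5·2 + 7·3 = 30.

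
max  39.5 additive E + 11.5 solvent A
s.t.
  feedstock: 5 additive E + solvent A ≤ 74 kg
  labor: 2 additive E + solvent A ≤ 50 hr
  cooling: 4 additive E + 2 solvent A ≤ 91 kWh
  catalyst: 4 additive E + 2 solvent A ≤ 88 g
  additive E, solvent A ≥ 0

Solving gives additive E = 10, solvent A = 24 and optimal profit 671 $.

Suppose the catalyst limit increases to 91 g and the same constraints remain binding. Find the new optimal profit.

680

At the optimum: feedstock uses 74 of 74 (binding); labor uses 44 of 50 (slack = 6); cooling uses 88 of 91 (slack = 3); catalyst uses 88 of 88 (binding).
By complementary slackness, y = 0 for the non-binding constraints.
Dual feasibility on the basic columns requires 5·y_feedstock + 4·y_catalyst = 39.5, 1·y_feedstock + 2·y_catalyst = 11.5.
Solving: y_feedstock = 5.5, y_catalyst = 3.
Δz = y_catalyst·Δb = 3 × (3) = 9, so new z* = 671 + 9 = 680.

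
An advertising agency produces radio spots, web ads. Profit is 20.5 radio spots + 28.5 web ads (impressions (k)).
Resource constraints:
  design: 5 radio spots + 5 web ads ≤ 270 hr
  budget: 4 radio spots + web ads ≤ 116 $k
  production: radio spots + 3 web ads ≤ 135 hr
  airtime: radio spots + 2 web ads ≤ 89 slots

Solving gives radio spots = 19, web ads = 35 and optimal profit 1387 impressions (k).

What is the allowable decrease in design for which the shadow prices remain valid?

Binding constraints: design, airtime. The basis is B = [[5,5],[1,2]] with det 5.
Per unit decrease in design, x* moves by d = (-0.4, 0.2).
The basis stays optimal until radio spots reaches 0; allowable decrease = 47.5 hr.

47.5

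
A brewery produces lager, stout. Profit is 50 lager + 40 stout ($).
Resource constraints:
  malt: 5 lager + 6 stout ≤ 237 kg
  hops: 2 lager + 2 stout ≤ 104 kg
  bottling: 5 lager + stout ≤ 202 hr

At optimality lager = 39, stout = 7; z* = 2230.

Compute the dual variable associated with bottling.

4

Binding: malt and bottling. Non-binding: hops (12 unused).
By complementary slackness, y = 0 for the non-binding constraint.
From A_Bᵀ y = c: 5·y_malt + 5·y_bottling = 50; 6·y_malt + 1·y_bottling = 40.
→ y_malt = 6 and y_bottling = 4.
Shadow price of bottling = 4.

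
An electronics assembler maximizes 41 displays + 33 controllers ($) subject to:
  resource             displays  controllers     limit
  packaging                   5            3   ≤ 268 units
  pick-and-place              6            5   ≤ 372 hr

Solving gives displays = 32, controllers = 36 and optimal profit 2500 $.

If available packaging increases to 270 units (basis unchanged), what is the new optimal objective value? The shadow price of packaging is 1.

Δb = 2, so new z* = 2500 + (1)·(2) = 2500 + 2 = 2502.

2502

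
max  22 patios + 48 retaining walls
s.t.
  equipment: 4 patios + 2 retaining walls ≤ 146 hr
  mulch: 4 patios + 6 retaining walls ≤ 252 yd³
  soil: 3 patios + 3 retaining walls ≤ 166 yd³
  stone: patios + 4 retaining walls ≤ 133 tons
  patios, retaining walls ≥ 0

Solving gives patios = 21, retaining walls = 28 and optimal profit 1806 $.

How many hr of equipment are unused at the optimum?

6

equipment used = 4·21 + 2·28 = 140; slack = 146 − 140 = 6.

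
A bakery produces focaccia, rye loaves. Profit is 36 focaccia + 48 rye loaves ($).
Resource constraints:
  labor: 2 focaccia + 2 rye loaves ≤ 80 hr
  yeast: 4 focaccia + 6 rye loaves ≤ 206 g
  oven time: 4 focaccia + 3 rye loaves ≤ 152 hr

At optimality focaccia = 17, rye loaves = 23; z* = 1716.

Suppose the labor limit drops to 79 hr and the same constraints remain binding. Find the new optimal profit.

1710

Binding: labor and yeast. Non-binding: oven time (15 unused).
Since oven time is not tight, its dual is 0.
Dual feasibility on the basic columns requires 2·y_labor + 4·y_yeast = 36, 2·y_labor + 6·y_yeast = 48.
This yields shadow prices y_labor = 6, y_yeast = 6.
Δz = y_labor·Δb = 6 × (-1) = -6, so new z* = 1716 − 6 = 1710.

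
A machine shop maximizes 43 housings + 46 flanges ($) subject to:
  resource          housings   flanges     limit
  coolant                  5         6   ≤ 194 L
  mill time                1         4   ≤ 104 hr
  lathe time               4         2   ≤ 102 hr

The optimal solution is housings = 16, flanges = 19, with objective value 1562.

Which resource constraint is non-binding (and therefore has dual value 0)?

coolant: 194/194 (binding)
mill time: 92/104 (slack 12)
lathe time: 102/102 (binding)
By complementary slackness, a constraint with positive slack has shadow price 0 → mill time.

mill time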